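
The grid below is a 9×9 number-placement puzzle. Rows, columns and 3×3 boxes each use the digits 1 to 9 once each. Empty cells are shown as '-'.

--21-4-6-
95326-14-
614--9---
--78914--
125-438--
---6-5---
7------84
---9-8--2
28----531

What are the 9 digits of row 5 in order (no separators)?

125743896

R1C1 = 8: row 1 has {1,2,4,6}; col 1 has {1,2,6,7,9}; box has {1,2,3,4,5,6,9} → only 8 remains.
R1C2 = 7: row 1 has {1,2,4,6,8}; col 2 has {1,2,5,8}; box has {1,2,3,4,5,6,8,9} → only 7 remains.
R2C6 = 7: row 2 has {1,2,3,4,5,6,9}; col 6 has {1,3,4,5,8,9}; box has {1,2,4,6,9} → only 7 remains.
R2C9 = 8: row 2 has {1,2,3,4,5,6,7,9}; col 9 has {1,2,4}; box has {1,4,6} → only 8 remains.
R4C1 = 3: row 4 has {1,4,7,8,9}; col 1 has {1,2,6,7,8,9}; box has {1,2,5,7} → only 3 remains.
R4C2 = 6: row 4 has {1,3,4,7,8,9}; col 2 has {1,2,5,7,8}; box has {1,2,3,5,7} → only 6 remains.
R4C9 = 5: row 4 has {1,3,4,6,7,8,9}; col 9 has {1,2,4,8}; box has {4,8} → only 5 remains.
R5C4 = 7: row 5 has {1,2,3,4,5,8}; col 4 has {1,2,6,8,9}; box has {1,3,4,5,6,8,9} → only 7 remains.
R5C8 = 9: row 5 has {1,2,3,4,5,7,8}; col 8 has {3,4,6,8}; box has {4,5,8} → only 9 remains.
R5C9 = 6: row 5 has {1,2,3,4,5,7,8,9}; col 9 has {1,2,4,5,8}; box has {4,5,8,9} → only 6 remains.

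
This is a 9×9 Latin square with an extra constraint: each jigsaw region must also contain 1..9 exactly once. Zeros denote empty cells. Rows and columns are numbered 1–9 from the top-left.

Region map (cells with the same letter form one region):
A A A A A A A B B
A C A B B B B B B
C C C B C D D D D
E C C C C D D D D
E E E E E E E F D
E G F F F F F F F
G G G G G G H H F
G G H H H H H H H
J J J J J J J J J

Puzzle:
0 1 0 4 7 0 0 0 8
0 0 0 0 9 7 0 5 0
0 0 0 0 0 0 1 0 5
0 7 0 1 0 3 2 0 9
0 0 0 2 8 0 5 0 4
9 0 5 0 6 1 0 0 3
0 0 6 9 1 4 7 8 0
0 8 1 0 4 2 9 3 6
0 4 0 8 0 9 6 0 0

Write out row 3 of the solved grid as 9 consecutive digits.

294638175

r1c7 = 3: row 1 has {1,4,7,8}; col 7 has {1,2,5,6,7,9}; region has {1,4,7} → only 3 remains.
r2c7 = 4: row 2 has {5,7,9}; col 7 has {1,2,3,5,6,7,9}; region has {5,7,8,9} → only 4 remains.
r4c5 = 5: row 4 has {1,2,3,7,9}; col 5 has {1,4,6,7,8,9}; region has {1,7} → only 5 remains.
r4c8 = 6: row 4 has {1,2,3,5,7,9}; col 8 has {3,5,8}; region has {1,2,3,4,5,9} → only 6 remains.
r5c6 = 6: row 5 has {2,4,5,8}; col 6 has {1,2,3,4,7,9}; region has {2,5,8,9} → only 6 remains.
r6c2 = 2: row 6 has {1,3,5,6,9}; col 2 has {1,4,7,8}; region has {1,4,6,8,9} → only 2 remains.
r6c4 = 7: row 6 has {1,2,3,5,6,9}; col 4 has {1,2,4,8,9}; region has {1,3,5,6} → only 7 remains.
r6c7 = 8: row 6 has {1,2,3,5,6,7,9}; col 7 has {1,2,3,4,5,6,7,9}; region has {1,3,5,6,7} → only 8 remains.
r6c8 = 4: row 6 has {1,2,3,5,6,7,8,9}; col 8 has {3,5,6,8}; region has {1,3,5,6,7,8} → only 4 remains.
r7c9 = 2: row 7 has {1,4,6,7,8,9}; col 9 has {3,4,5,6,8,9}; region has {1,3,4,5,6,7,8} → only 2 remains.
r8c4 = 5: row 8 has {1,2,3,4,6,8,9}; col 4 has {1,2,4,7,8,9}; region has {1,2,3,4,6,7,8,9} → only 5 remains.
r1c6 = 5: row 1 has {1,3,4,7,8}; col 6 has {1,2,3,4,6,7,9}; region has {1,3,4,7} → only 5 remains.
r1c8 = 2: row 1 has {1,3,4,5,7,8}; col 8 has {3,4,5,6,8}; region has {4,5,7,8,9} → only 2 remains.
r2c9 = 1: row 2 has {4,5,7,9}; col 9 has {2,3,4,5,6,8,9}; region has {2,4,5,7,8,9} → only 1 remains.
r3c6 = 8: row 3 has {1,5}; col 6 has {1,2,3,4,5,6,7,9}; region has {1,2,3,4,5,6,9} → only 8 remains.
r3c8 = 7: row 3 has {1,5,8}; col 8 has {2,3,4,5,6,8}; region has {1,2,3,4,5,6,8,9} → only 7 remains.
r4c1 = 4: row 4 has {1,2,3,5,6,7,9}; col 1 has {9}; region has {2,5,6,8,9} → only 4 remains.
r4c3 = 8: row 4 has {1,2,3,4,5,6,7,9}; col 3 has {1,5,6}; region has {1,5,7} → only 8 remains.
r5c2 = 3: row 5 has {2,4,5,6,8}; col 2 has {1,2,4,7,8}; region has {2,4,5,6,8,9} → only 3 remains.
r5c3 = 7: row 5 has {2,3,4,5,6,8}; col 3 has {1,5,6,8}; region has {2,3,4,5,6,8,9} → only 7 remains.
r5c8 = 9: row 5 has {2,3,4,5,6,7,8}; col 8 has {2,3,4,5,6,7,8}; region has {1,2,3,4,5,6,7,8} → only 9 remains.
r7c2 = 5: row 7 has {1,2,4,6,7,8,9}; col 2 has {1,2,3,4,7,8}; region has {1,2,4,6,8,9} → only 5 remains.
r8c1 = 7: row 8 has {1,2,3,4,5,6,8,9}; col 1 has {4,9}; region has {1,2,4,5,6,8,9} → only 7 remains.
r9c8 = 1: row 9 has {4,6,8,9}; col 8 has {2,3,4,5,6,7,8,9}; region has {4,6,8,9} → only 1 remains.
r9c9 = 7: row 9 has {1,4,6,8,9}; col 9 has {1,2,3,4,5,6,8,9}; region has {1,4,6,8,9} → only 7 remains.
r1c1 = 6: row 1 has {1,2,3,4,5,7,8}; col 1 has {4,7,9}; region has {1,3,4,5,7} → only 6 remains.
r1c3 = 9: row 1 has {1,2,3,4,5,6,7,8}; col 3 has {1,5,6,7,8}; region has {1,3,4,5,6,7} → only 9 remains.
r2c2 = 6: row 2 has {1,4,5,7,9}; col 2 has {1,2,3,4,5,7,8}; region has {1,5,7,8} → only 6 remains.
r2c3 = 2: row 2 has {1,4,5,6,7,9}; col 3 has {1,5,6,7,8,9}; region has {1,3,4,5,6,7,9} → only 2 remains.
r2c4 = 3: row 2 has {1,2,4,5,6,7,9}; col 4 has {1,2,4,5,7,8,9}; region has {1,2,4,5,7,8,9} → only 3 remains.
r3c2 = 9: row 3 has {1,5,7,8}; col 2 has {1,2,3,4,5,6,7,8}; region has {1,5,6,7,8} → only 9 remains.
r3c4 = 6: row 3 has {1,5,7,8,9}; col 4 has {1,2,3,4,5,7,8,9}; region has {1,2,3,4,5,7,8,9} → only 6 remains.
r5c1 = 1: row 5 has {2,3,4,5,6,7,8,9}; col 1 has {4,6,7,9}; region has {2,3,4,5,6,7,8,9} → only 1 remains.
r7c1 = 3: row 7 has {1,2,4,5,6,7,8,9}; col 1 has {1,4,6,7,9}; region has {1,2,4,5,6,7,8,9} → only 3 remains.
r9c3 = 3: row 9 has {1,4,6,7,8,9}; col 3 has {1,2,5,6,7,8,9}; region has {1,4,6,7,8,9} → only 3 remains.
r9c5 = 2: row 9 has {1,3,4,6,7,8,9}; col 5 has {1,4,5,6,7,8,9}; region has {1,3,4,6,7,8,9} → only 2 remains.
r2c1 = 8: row 2 has {1,2,3,4,5,6,7,9}; col 1 has {1,3,4,6,7,9}; region has {1,2,3,4,5,6,7,9} → only 8 remains.
r3c1 = 2: row 3 has {1,5,6,7,8,9}; col 1 has {1,3,4,6,7,8,9}; region has {1,5,6,7,8,9} → only 2 remains.
r3c3 = 4: row 3 has {1,2,5,6,7,8,9}; col 3 has {1,2,3,5,6,7,8,9}; region has {1,2,5,6,7,8,9} → only 4 remains.
r3c5 = 3: row 3 has {1,2,4,5,6,7,8,9}; col 5 has {1,2,4,5,6,7,8,9}; region has {1,2,4,5,6,7,8,9} → only 3 remains.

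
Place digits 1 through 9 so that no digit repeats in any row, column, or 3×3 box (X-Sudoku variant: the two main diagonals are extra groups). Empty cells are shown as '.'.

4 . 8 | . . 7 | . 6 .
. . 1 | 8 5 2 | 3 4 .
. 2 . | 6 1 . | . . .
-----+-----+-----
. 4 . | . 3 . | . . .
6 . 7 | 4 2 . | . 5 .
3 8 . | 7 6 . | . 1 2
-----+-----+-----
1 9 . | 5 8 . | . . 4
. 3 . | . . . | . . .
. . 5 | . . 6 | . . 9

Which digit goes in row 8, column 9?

row 1, column 2 = 5: row 1 has {4,6,7,8}; col 2 has {2,3,4,8,9}; box has {1,2,4,8} → only 5 remains.
row 1, column 5 = 9: row 1 has {4,5,6,7,8}; col 5 has {1,2,3,5,6,8}; box has {1,2,5,6,7,8} → only 9 remains.
row 1, column 9 = 1: row 1 has {4,5,6,7,8,9}; col 9 has {2,4,9}; box has {3,4,6}; anti-diagonal has {2,3,4,7} → only 1 remains.
row 2, column 9 = 7: row 2 has {1,2,3,4,5,8}; col 9 has {1,2,4,9}; box has {1,3,4,6} → only 7 remains.
row 3, column 3 = 3: row 3 has {1,2,6}; col 3 has {1,5,7,8}; box has {1,2,4,5,8}; main diagonal has {2,4,9} → only 3 remains.
row 3, column 6 = 4: row 3 has {1,2,3,6}; col 6 has {2,6,7}; box has {1,2,5,6,7,8,9} → only 4 remains.
row 4, column 4 = 1: row 4 has {3,4}; col 4 has {4,5,6,7,8}; box has {2,3,4,6,7}; main diagonal has {2,3,4,9} → only 1 remains.
row 5, column 2 = 1: row 5 has {2,4,5,6,7}; col 2 has {2,3,4,5,8,9}; box has {3,4,6,7,8} → only 1 remains.
row 6, column 3 = 9: row 6 has {1,2,3,6,7,8}; col 3 has {1,3,5,7,8}; box has {1,3,4,6,7,8} → only 9 remains.
row 6, column 6 = 5: row 6 has {1,2,3,6,7,8,9}; col 6 has {2,4,6,7}; box has {1,2,3,4,6,7}; main diagonal has {1,2,3,4,9} → only 5 remains.
row 6, column 7 = 4: row 6 has {1,2,3,5,6,7,8,9}; col 7 has {3}; box has {1,2,5} → only 4 remains.
row 7, column 3 = 6: row 7 has {1,4,5,8,9}; col 3 has {1,3,5,7,8,9}; box has {1,3,5,9}; anti-diagonal has {1,2,3,4,7} → only 6 remains.
row 7, column 6 = 3: row 7 has {1,4,5,6,8,9}; col 6 has {2,4,5,6,7}; box has {5,6,8} → only 3 remains.
row 7, column 7 = 7: row 7 has {1,3,4,5,6,8,9}; col 7 has {3,4}; box has {4,9}; main diagonal has {1,2,3,4,5,9} → only 7 remains.
row 7, column 8 = 2: row 7 has {1,3,4,5,6,7,8,9}; col 8 has {1,4,5,6}; box has {4,7,9} → only 2 remains.
row 8, column 8 = 8: row 8 has {3}; col 8 has {1,2,4,5,6}; box has {2,4,7,9}; main diagonal has {1,2,3,4,5,7,9} → only 8 remains.
row 9, column 1 = 8: row 9 has {5,6,9}; col 1 has {1,3,4,6}; box has {1,3,5,6,9}; anti-diagonal has {1,2,3,4,6,7} → only 8 remains.
row 9, column 2 = 7: row 9 has {5,6,8,9}; col 2 has {1,2,3,4,5,8,9}; box has {1,3,5,6,8,9} → only 7 remains.
row 9, column 4 = 2: row 9 has {5,6,7,8,9}; col 4 has {1,4,5,6,7,8}; box has {3,5,6,8} → only 2 remains.
row 9, column 5 = 4: row 9 has {2,5,6,7,8,9}; col 5 has {1,2,3,5,6,8,9}; box has {2,3,5,6,8} → only 4 remains.
row 9, column 7 = 1: row 9 has {2,4,5,6,7,8,9}; col 7 has {3,4,7}; box has {2,4,7,8,9} → only 1 remains.
row 9, column 8 = 3: row 9 has {1,2,4,5,6,7,8,9}; col 8 has {1,2,4,5,6,8}; box has {1,2,4,7,8,9} → only 3 remains.
row 1, column 4 = 3: row 1 has {1,4,5,6,7,8,9}; col 4 has {1,2,4,5,6,7,8}; box has {1,2,4,5,6,7,8,9} → only 3 remains.
row 1, column 7 = 2: row 1 has {1,3,4,5,6,7,8,9}; col 7 has {1,3,4,7}; box has {1,3,4,6,7} → only 2 remains.
row 2, column 1 = 9: row 2 has {1,2,3,4,5,7,8}; col 1 has {1,3,4,6,8}; box has {1,2,3,4,5,8} → only 9 remains.
row 2, column 2 = 6: row 2 has {1,2,3,4,5,7,8,9}; col 2 has {1,2,3,4,5,7,8,9}; box has {1,2,3,4,5,8,9}; main diagonal has {1,2,3,4,5,7,8,9} → only 6 remains.
row 3, column 1 = 7: row 3 has {1,2,3,4,6}; col 1 has {1,3,4,6,8,9}; box has {1,2,3,4,5,6,8,9} → only 7 remains.
row 3, column 8 = 9: row 3 has {1,2,3,4,6,7}; col 8 has {1,2,3,4,5,6,8}; box has {1,2,3,4,6,7} → only 9 remains.
row 4, column 3 = 2: row 4 has {1,3,4}; col 3 has {1,3,5,6,7,8,9}; box has {1,3,4,6,7,8,9} → only 2 remains.
row 4, column 6 = 9: row 4 has {1,2,3,4}; col 6 has {2,3,4,5,6,7}; box has {1,2,3,4,5,6,7}; anti-diagonal has {1,2,3,4,6,7,8} → only 9 remains.
row 4, column 8 = 7: row 4 has {1,2,3,4,9}; col 8 has {1,2,3,4,5,6,8,9}; box has {1,2,4,5} → only 7 remains.
row 5, column 6 = 8: row 5 has {1,2,4,5,6,7}; col 6 has {2,3,4,5,6,7,9}; box has {1,2,3,4,5,6,7,9} → only 8 remains.
row 5, column 7 = 9: row 5 has {1,2,4,5,6,7,8}; col 7 has {1,2,3,4,7}; box has {1,2,4,5,7} → only 9 remains.
row 5, column 9 = 3: row 5 has {1,2,4,5,6,7,8,9}; col 9 has {1,2,4,7,9}; box has {1,2,4,5,7,9} → only 3 remains.
row 8, column 1 = 2: row 8 has {3,8}; col 1 has {1,3,4,6,7,8,9}; box has {1,3,5,6,7,8,9} → only 2 remains.
row 8, column 3 = 4: row 8 has {2,3,8}; col 3 has {1,2,3,5,6,7,8,9}; box has {1,2,3,5,6,7,8,9} → only 4 remains.
row 8, column 4 = 9: row 8 has {2,3,4,8}; col 4 has {1,2,3,4,5,6,7,8}; box has {2,3,4,5,6,8} → only 9 remains.
row 8, column 5 = 7: row 8 has {2,3,4,8,9}; col 5 has {1,2,3,4,5,6,8,9}; box has {2,3,4,5,6,8,9} → only 7 remains.
row 8, column 6 = 1: row 8 has {2,3,4,7,8,9}; col 6 has {2,3,4,5,6,7,8,9}; box has {2,3,4,5,6,7,8,9} → only 1 remains.
row 3, column 7 = 5: row 3 has {1,2,3,4,6,7,9}; col 7 has {1,2,3,4,7,9}; box has {1,2,3,4,6,7,9}; anti-diagonal has {1,2,3,4,6,7,8,9} → only 5 remains.
row 3, column 9 = 8: row 3 has {1,2,3,4,5,6,7,9}; col 9 has {1,2,3,4,7,9}; box has {1,2,3,4,5,6,7,9} → only 8 remains.
row 4, column 1 = 5: row 4 has {1,2,3,4,7,9}; col 1 has {1,2,3,4,6,7,8,9}; box has {1,2,3,4,6,7,8,9} → only 5 remains.
row 4, column 9 = 6: row 4 has {1,2,3,4,5,7,9}; col 9 has {1,2,3,4,7,8,9}; box has {1,2,3,4,5,7,9} → only 6 remains.
row 8, column 7 = 6: row 8 has {1,2,3,4,7,8,9}; col 7 has {1,2,3,4,5,7,9}; box has {1,2,3,4,7,8,9} → only 6 remains.
row 8, column 9 = 5: row 8 has {1,2,3,4,6,7,8,9}; col 9 has {1,2,3,4,6,7,8,9}; box has {1,2,3,4,6,7,8,9} → only 5 remains.

5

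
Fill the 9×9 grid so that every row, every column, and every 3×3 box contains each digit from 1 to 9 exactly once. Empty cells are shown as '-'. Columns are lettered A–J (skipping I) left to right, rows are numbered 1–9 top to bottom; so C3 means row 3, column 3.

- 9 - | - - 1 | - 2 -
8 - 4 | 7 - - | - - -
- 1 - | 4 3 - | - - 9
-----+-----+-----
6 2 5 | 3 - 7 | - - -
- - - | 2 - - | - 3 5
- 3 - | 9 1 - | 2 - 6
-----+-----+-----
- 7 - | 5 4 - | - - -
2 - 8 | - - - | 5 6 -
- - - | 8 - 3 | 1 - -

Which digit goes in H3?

D1 = 6: row 1 has {1,2,9}; col 4 has {2,3,4,5,7,8,9}; box has {1,3,4,7} → only 6 remains.
E4 = 8: row 4 has {2,3,5,6,7}; col 5 has {1,3,4}; box has {1,2,3,7,9} → only 8 remains.
E5 = 6: row 5 has {2,3,5}; col 5 has {1,3,4,8}; box has {1,2,3,7,8,9} → only 6 remains.
F5 = 4: row 5 has {2,3,5,6}; col 6 has {1,3,7}; box has {1,2,3,6,7,8,9} → only 4 remains.
C6 = 7: row 6 has {1,2,3,6,9}; col 3 has {4,5,8}; box has {2,3,5,6} → only 7 remains.
F6 = 5: row 6 has {1,2,3,6,7,9}; col 6 has {1,3,4,7}; box has {1,2,3,4,6,7,8,9} → only 5 remains.
B8 = 4: row 8 has {2,5,6,8}; col 2 has {1,2,3,7,9}; box has {2,7,8} → only 4 remains.
D8 = 1: row 8 has {2,4,5,6,8}; col 4 has {2,3,4,5,6,7,8,9}; box has {3,4,5,8} → only 1 remains.
F8 = 9: row 8 has {1,2,4,5,6,8}; col 6 has {1,3,4,5,7}; box has {1,3,4,5,8} → only 9 remains.
C1 = 3: row 1 has {1,2,6,9}; col 3 has {4,5,7,8}; box has {1,4,8,9} → only 3 remains.
E1 = 5: row 1 has {1,2,3,6,9}; col 5 has {1,3,4,6,8}; box has {1,3,4,6,7} → only 5 remains.
F2 = 2: row 2 has {4,7,8}; col 6 has {1,3,4,5,7,9}; box has {1,3,4,5,6,7} → only 2 remains.
F3 = 8: row 3 has {1,3,4,9}; col 6 has {1,2,3,4,5,7,9}; box has {1,2,3,4,5,6,7} → only 8 remains.
B5 = 8: row 5 has {2,3,4,5,6}; col 2 has {1,2,3,4,7,9}; box has {2,3,5,6,7} → only 8 remains.
A6 = 4: row 6 has {1,2,3,5,6,7,9}; col 1 has {2,6,8}; box has {2,3,5,6,7,8} → only 4 remains.
H6 = 8: row 6 has {1,2,3,4,5,6,7,9}; col 8 has {2,3,6}; box has {2,3,5,6} → only 8 remains.
F7 = 6: row 7 has {4,5,7}; col 6 has {1,2,3,4,5,7,8,9}; box has {1,3,4,5,8,9} → only 6 remains.
H7 = 9: row 7 has {4,5,6,7}; col 8 has {2,3,6,8}; box has {1,5,6} → only 9 remains.
E8 = 7: row 8 has {1,2,4,5,6,8,9}; col 5 has {1,3,4,5,6,8}; box has {1,3,4,5,6,8,9} → only 7 remains.
J8 = 3: row 8 has {1,2,4,5,6,7,8,9}; col 9 has {5,6,9}; box has {1,5,6,9} → only 3 remains.
E9 = 2: row 9 has {1,3,8}; col 5 has {1,3,4,5,6,7,8}; box has {1,3,4,5,6,7,8,9} → only 2 remains.
A1 = 7: row 1 has {1,2,3,5,6,9}; col 1 has {2,4,6,8}; box has {1,3,4,8,9} → only 7 remains.
E2 = 9: row 2 has {2,4,7,8}; col 5 has {1,2,3,4,5,6,7,8}; box has {1,2,3,4,5,6,7,8} → only 9 remains.
J2 = 1: row 2 has {2,4,7,8,9}; col 9 has {3,5,6,9}; box has {2,9} → only 1 remains.
A3 = 5: row 3 has {1,3,4,8,9}; col 1 has {2,4,6,7,8}; box has {1,3,4,7,8,9} → only 5 remains.
H3 = 7: row 3 has {1,3,4,5,8,9}; col 8 has {2,3,6,8,9}; box has {1,2,9} → only 7 remains.

7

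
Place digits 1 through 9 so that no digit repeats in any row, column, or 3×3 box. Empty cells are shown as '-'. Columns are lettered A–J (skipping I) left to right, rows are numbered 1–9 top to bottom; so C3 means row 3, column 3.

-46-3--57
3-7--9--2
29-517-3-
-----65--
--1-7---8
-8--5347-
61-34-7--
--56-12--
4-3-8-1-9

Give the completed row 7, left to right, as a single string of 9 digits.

619342785

B2 = 5: row 2 has {2,3,7,9}; col 2 has {1,4,8,9}; box has {2,3,4,6,7,9} → only 5 remains.
E2 = 6: row 2 has {2,3,5,7,9}; col 5 has {1,3,4,5,7,8}; box has {1,3,5,7,9} → only 6 remains.
G2 = 8: row 2 has {2,3,5,6,7,9}; col 7 has {1,2,4,5,7}; box has {2,3,5,7} → only 8 remains.
C3 = 8: row 3 has {1,2,3,5,7,9}; col 3 has {1,3,5,6,7}; box has {2,3,4,5,6,7,9} → only 8 remains.
G3 = 6: row 3 has {1,2,3,5,7,8,9}; col 7 has {1,2,4,5,7,8}; box has {2,3,5,7,8} → only 6 remains.
J3 = 4: row 3 has {1,2,3,5,6,7,8,9}; col 9 has {2,7,8,9}; box has {2,3,5,6,7,8} → only 4 remains.
A6 = 9: row 6 has {3,4,5,7,8}; col 1 has {2,3,4,6}; box has {1,8} → only 9 remains.
C6 = 2: row 6 has {3,4,5,7,8,9}; col 3 has {1,3,5,6,7,8}; box has {1,8,9} → only 2 remains.
D6 = 1: row 6 has {2,3,4,5,7,8,9}; col 4 has {3,5,6}; box has {3,5,6,7} → only 1 remains.
J6 = 6: row 6 has {1,2,3,4,5,7,8,9}; col 9 has {2,4,7,8,9}; box has {4,5,7,8} → only 6 remains.
C7 = 9: row 7 has {1,3,4,6,7}; col 3 has {1,2,3,5,6,7,8}; box has {1,3,4,5,6} → only 9 remains.
H7 = 8: row 7 has {1,3,4,6,7,9}; col 8 has {3,5,7}; box has {1,2,7,9} → only 8 remains.
J7 = 5: row 7 has {1,3,4,6,7,8,9}; col 9 has {2,4,6,7,8,9}; box has {1,2,7,8,9} → only 5 remains.
B8 = 7: row 8 has {1,2,5,6}; col 2 has {1,4,5,8,9}; box has {1,3,4,5,6,9} → only 7 remains.
E8 = 9: row 8 has {1,2,5,6,7}; col 5 has {1,3,4,5,6,7,8}; box has {1,3,4,6,8} → only 9 remains.
H8 = 4: row 8 has {1,2,5,6,7,9}; col 8 has {3,5,7,8}; box has {1,2,5,7,8,9} → only 4 remains.
J8 = 3: row 8 has {1,2,4,5,6,7,9}; col 9 has {2,4,5,6,7,8,9}; box has {1,2,4,5,7,8,9} → only 3 remains.
B9 = 2: row 9 has {1,3,4,8,9}; col 2 has {1,4,5,7,8,9}; box has {1,3,4,5,6,7,9} → only 2 remains.
D9 = 7: row 9 has {1,2,3,4,8,9}; col 4 has {1,3,5,6}; box has {1,3,4,6,8,9} → only 7 remains.
F9 = 5: row 9 has {1,2,3,4,7,8,9}; col 6 has {1,3,6,7,9}; box has {1,3,4,6,7,8,9} → only 5 remains.
H9 = 6: row 9 has {1,2,3,4,5,7,8,9}; col 8 has {3,4,5,7,8}; box has {1,2,3,4,5,7,8,9} → only 6 remains.
A1 = 1: row 1 has {3,4,5,6,7}; col 1 has {2,3,4,6,9}; box has {2,3,4,5,6,7,8,9} → only 1 remains.
G1 = 9: row 1 has {1,3,4,5,6,7}; col 7 has {1,2,4,5,6,7,8}; box has {2,3,4,5,6,7,8} → only 9 remains.
D2 = 4: row 2 has {2,3,5,6,7,8,9}; col 4 has {1,3,5,6,7}; box has {1,3,5,6,7,9} → only 4 remains.
H2 = 1: row 2 has {2,3,4,5,6,7,8,9}; col 8 has {3,4,5,6,7,8}; box has {2,3,4,5,6,7,8,9} → only 1 remains.
A4 = 7: row 4 has {5,6}; col 1 has {1,2,3,4,6,9}; box has {1,2,8,9} → only 7 remains.
B4 = 3: row 4 has {5,6,7}; col 2 has {1,2,4,5,7,8,9}; box has {1,2,7,8,9} → only 3 remains.
C4 = 4: row 4 has {3,5,6,7}; col 3 has {1,2,3,5,6,7,8,9}; box has {1,2,3,7,8,9} → only 4 remains.
E4 = 2: row 4 has {3,4,5,6,7}; col 5 has {1,3,4,5,6,7,8,9}; box has {1,3,5,6,7} → only 2 remains.
H4 = 9: row 4 has {2,3,4,5,6,7}; col 8 has {1,3,4,5,6,7,8}; box has {4,5,6,7,8} → only 9 remains.
J4 = 1: row 4 has {2,3,4,5,6,7,9}; col 9 has {2,3,4,5,6,7,8,9}; box has {4,5,6,7,8,9} → only 1 remains.
A5 = 5: row 5 has {1,7,8}; col 1 has {1,2,3,4,6,7,9}; box has {1,2,3,4,7,8,9} → only 5 remains.
B5 = 6: row 5 has {1,5,7,8}; col 2 has {1,2,3,4,5,7,8,9}; box has {1,2,3,4,5,7,8,9} → only 6 remains.
D5 = 9: row 5 has {1,5,6,7,8}; col 4 has {1,3,4,5,6,7}; box has {1,2,3,5,6,7} → only 9 remains.
F5 = 4: row 5 has {1,5,6,7,8,9}; col 6 has {1,3,5,6,7,9}; box has {1,2,3,5,6,7,9} → only 4 remains.
G5 = 3: row 5 has {1,4,5,6,7,8,9}; col 7 has {1,2,4,5,6,7,8,9}; box has {1,4,5,6,7,8,9} → only 3 remains.
H5 = 2: row 5 has {1,3,4,5,6,7,8,9}; col 8 has {1,3,4,5,6,7,8,9}; box has {1,3,4,5,6,7,8,9} → only 2 remains.
F7 = 2: row 7 has {1,3,4,5,6,7,8,9}; col 6 has {1,3,4,5,6,7,9}; box has {1,3,4,5,6,7,8,9} → only 2 remains.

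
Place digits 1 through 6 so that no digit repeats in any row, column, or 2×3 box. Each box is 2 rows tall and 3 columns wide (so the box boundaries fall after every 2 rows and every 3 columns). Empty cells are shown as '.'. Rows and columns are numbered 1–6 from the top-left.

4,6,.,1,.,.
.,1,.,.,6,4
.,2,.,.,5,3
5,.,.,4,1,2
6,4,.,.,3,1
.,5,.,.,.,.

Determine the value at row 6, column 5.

row 1, column 5 = 2 (sole candidate).
row 1, column 6 = 5 (sole candidate).
row 2, column 4 = 3 (sole candidate).
row 3, column 1 = 1 (sole candidate).
row 3, column 4 = 6 (sole candidate).
row 4, column 2 = 3 (sole candidate).
row 4, column 3 = 6 (sole candidate).
row 5, column 3 = 2 (sole candidate).
row 5, column 4 = 5 (sole candidate).
row 6, column 1 = 3 (sole candidate).
row 6, column 3 = 1 (sole candidate).
row 6, column 4 = 2 (sole candidate).
row 6, column 5 = 4: row 6 has {1,2,3,5}; col 5 has {1,2,3,5,6}; box has {1,2,3,5} → only 4 remains.

4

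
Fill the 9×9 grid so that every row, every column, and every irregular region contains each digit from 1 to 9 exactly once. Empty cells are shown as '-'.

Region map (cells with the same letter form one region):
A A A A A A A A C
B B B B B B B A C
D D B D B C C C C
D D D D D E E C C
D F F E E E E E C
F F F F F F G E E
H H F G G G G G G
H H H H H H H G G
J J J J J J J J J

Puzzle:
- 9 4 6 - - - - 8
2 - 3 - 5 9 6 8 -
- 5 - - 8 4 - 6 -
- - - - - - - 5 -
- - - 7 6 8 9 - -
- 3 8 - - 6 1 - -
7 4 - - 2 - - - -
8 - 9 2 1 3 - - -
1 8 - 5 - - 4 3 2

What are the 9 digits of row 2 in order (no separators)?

r7c6 = 5 (sole candidate).
r7c8 = 9 (sole candidate).
r8c2 = 6 (sole candidate).
r8c7 = 5 (sole candidate).
r9c6 = 7 (sole candidate).
r7c3 = 1 (sole candidate).
r9c3 = 6 (sole candidate).
r9c5 = 9 (sole candidate).
r3c3 = 7 (sole candidate).
r4c3 = 2 (sole candidate).
r4c6 = 1 (sole candidate).
r4c7 = 3 (sole candidate).
r5c2 = 2 (sole candidate).
r5c3 = 5 (sole candidate).
r5c8 = 4 (sole candidate).
r6c8 = 2 (sole candidate).
r6c9 = 5 (sole candidate).
r7c7 = 8 (sole candidate).
r8c8 = 7 (sole candidate).
r8c9 = 4 (sole candidate).
r1c6 = 2 (sole candidate).
r1c7 = 7 (sole candidate).
r1c8 = 1 (sole candidate).
r2c2 = 1: row 2 has {2,3,5,6,8,9}; col 2 has {2,3,4,5,6,8,9}; region has {2,3,5,6,7,8,9} → only 1 remains.
r2c4 = 4: row 2 has {1,2,3,5,6,8,9}; col 4 has {2,5,6,7}; region has {1,2,3,5,6,7,8,9} → only 4 remains.
r2c9 = 7: row 2 has {1,2,3,4,5,6,8,9}; col 9 has {2,4,5,8}; region has {4,5,6,8} → only 7 remains.

213459687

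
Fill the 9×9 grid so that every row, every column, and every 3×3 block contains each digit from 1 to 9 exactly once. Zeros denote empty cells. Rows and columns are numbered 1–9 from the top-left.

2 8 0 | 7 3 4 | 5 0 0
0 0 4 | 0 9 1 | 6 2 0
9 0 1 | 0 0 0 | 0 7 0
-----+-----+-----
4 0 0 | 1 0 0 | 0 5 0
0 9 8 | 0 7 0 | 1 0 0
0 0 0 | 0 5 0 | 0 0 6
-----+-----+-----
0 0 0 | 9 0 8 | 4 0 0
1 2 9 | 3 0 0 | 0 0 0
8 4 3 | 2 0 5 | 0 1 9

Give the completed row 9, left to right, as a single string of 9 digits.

843265719

R1C3 = 6 (sole candidate).
R1C8 = 9 (sole candidate).
R1C9 = 1 (sole candidate).
R9C5 = 6: row 9 has {1,2,3,4,5,8,9}; col 5 has {3,5,7,9}; box has {2,3,5,8,9} → only 6 remains.
R9C7 = 7: row 9 has {1,2,3,4,5,6,8,9}; col 7 has {1,4,5,6}; box has {1,4,9} → only 7 remains.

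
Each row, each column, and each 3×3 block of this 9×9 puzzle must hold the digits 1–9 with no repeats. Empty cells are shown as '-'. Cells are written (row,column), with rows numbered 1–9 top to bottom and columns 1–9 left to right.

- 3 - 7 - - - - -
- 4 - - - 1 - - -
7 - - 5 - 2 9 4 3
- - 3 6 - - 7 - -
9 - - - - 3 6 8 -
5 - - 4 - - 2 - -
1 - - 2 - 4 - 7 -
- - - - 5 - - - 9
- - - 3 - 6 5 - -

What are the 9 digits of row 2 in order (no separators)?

245931867

(2,7) = 8: row 2 has {1,4}; col 7 has {2,5,6,7,9}; box has {3,4,9} → only 8 remains.
(5,4) = 1 (sole candidate).
(6,9) = 1 (sole candidate).
(7,7) = 3 (sole candidate).
(8,4) = 8 (sole candidate).
(8,6) = 7 (sole candidate).
(1,7) = 1 (sole candidate).
(2,4) = 9: row 2 has {1,4,8}; col 4 has {1,2,3,4,5,6,7,8}; box has {1,2,5,7} → only 9 remains.
(7,5) = 9 (sole candidate).
(8,7) = 4 (sole candidate).
(9,5) = 1 (sole candidate).
(9,8) = 2 (sole candidate).
(9,9) = 8 (sole candidate).
(1,6) = 8 (sole candidate).
(3,5) = 6 (sole candidate).
(6,6) = 9 (sole candidate).
(6,8) = 3 (sole candidate).
(7,9) = 6 (sole candidate).
(8,8) = 1 (sole candidate).
(9,1) = 4 (sole candidate).
(1,5) = 4 (sole candidate).
(2,5) = 3: row 2 has {1,4,8,9}; col 5 has {1,4,5,6,9}; box has {1,2,4,5,6,7,8,9} → only 3 remains.
(4,6) = 5 (sole candidate).
(4,8) = 9 (sole candidate).
(4,9) = 4 (sole candidate).
(5,9) = 5 (sole candidate).
(1,9) = 2 (sole candidate).
(2,9) = 7: row 2 has {1,3,4,8,9}; col 9 has {1,2,3,4,5,6,8,9}; box has {1,2,3,4,8,9} → only 7 remains.
(1,1) = 6 (sole candidate).
(1,8) = 5 (sole candidate).
(2,1) = 2: row 2 has {1,3,4,7,8,9}; col 1 has {1,4,5,6,7,9}; box has {3,4,6,7} → only 2 remains.
(2,3) = 5: row 2 has {1,2,3,4,7,8,9}; col 3 has {3}; box has {2,3,4,6,7} → only 5 remains.
(2,8) = 6: row 2 has {1,2,3,4,5,7,8,9}; col 8 has {1,2,3,4,5,7,8,9}; box has {1,2,3,4,5,7,8,9} → only 6 remains.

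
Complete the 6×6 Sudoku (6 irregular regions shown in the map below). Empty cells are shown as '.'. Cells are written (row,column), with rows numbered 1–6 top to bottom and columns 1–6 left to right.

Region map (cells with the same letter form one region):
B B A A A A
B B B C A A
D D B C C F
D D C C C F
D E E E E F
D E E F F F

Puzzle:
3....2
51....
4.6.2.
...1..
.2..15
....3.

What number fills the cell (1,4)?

5

(1,2) = 4 (sole candidate).
(2,3) = 2 (sole candidate).
(3,6) = 1 (sole candidate).
(5,1) = 6 (sole candidate).
(4,1) = 2 (sole candidate).
(6,1) = 1 (sole candidate).
(1,3) = 1 (hidden single in row 1).
(6,4) = 2 (hidden single in row 6).
(6,2) = 6 (hidden single in column 2).
(6,6) = 4 (sole candidate).
(4,6) = 6 (sole candidate).
(6,3) = 5 (sole candidate).
(2,6) = 3 (sole candidate).
(2,5) = 4 (hidden single in region A).
(2,4) = 6 (sole candidate).
(4,5) = 5 (sole candidate).
(1,4) = 5: row 1 has {1,2,3,4}; col 4 has {1,2,6}; region has {1,2,3,4} → only 5 remains.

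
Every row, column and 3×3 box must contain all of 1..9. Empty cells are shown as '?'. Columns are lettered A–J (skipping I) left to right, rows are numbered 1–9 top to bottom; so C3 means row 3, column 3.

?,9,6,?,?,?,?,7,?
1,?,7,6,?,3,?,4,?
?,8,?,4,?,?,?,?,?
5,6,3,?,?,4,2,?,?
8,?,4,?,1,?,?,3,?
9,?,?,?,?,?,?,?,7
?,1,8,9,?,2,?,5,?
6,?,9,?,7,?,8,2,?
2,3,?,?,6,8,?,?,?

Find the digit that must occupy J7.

A3 = 3: row 3 has {4,8}; col 1 has {1,2,5,6,8,9}; box has {1,6,7,8,9} → only 3 remains.
B6 = 2: row 6 has {7,9}; col 2 has {1,3,6,8,9}; box has {3,4,5,6,8,9} → only 2 remains.
C6 = 1: row 6 has {2,7,9}; col 3 has {3,4,6,7,8,9}; box has {2,3,4,5,6,8,9} → only 1 remains.
C9 = 5: row 9 has {2,3,6,8}; col 3 has {1,3,4,6,7,8,9}; box has {1,2,3,6,8,9} → only 5 remains.
D9 = 1: row 9 has {2,3,5,6,8}; col 4 has {4,6,9}; box has {2,6,7,8,9} → only 1 remains.
H9 = 9: row 9 has {1,2,3,5,6,8}; col 8 has {2,3,4,5,7}; box has {2,5,8} → only 9 remains.
J9 = 4: row 9 has {1,2,3,5,6,8,9}; col 9 has {7}; box has {2,5,8,9} → only 4 remains.
A1 = 4: row 1 has {6,7,9}; col 1 has {1,2,3,5,6,8,9}; box has {1,3,6,7,8,9} → only 4 remains.
B2 = 5: row 2 has {1,3,4,6,7}; col 2 has {1,2,3,6,8,9}; box has {1,3,4,6,7,8,9} → only 5 remains.
G2 = 9: row 2 has {1,3,4,5,6,7}; col 7 has {2,8}; box has {4,7} → only 9 remains.
C3 = 2: row 3 has {3,4,8}; col 3 has {1,3,4,5,6,7,8,9}; box has {1,3,4,5,6,7,8,9} → only 2 remains.
B5 = 7: row 5 has {1,3,4,8}; col 2 has {1,2,3,5,6,8,9}; box has {1,2,3,4,5,6,8,9} → only 7 remains.
A7 = 7: row 7 has {1,2,5,8,9}; col 1 has {1,2,3,4,5,6,8,9}; box has {1,2,3,5,6,8,9} → only 7 remains.
B8 = 4: row 8 has {2,6,7,8,9}; col 2 has {1,2,3,5,6,7,8,9}; box has {1,2,3,5,6,7,8,9} → only 4 remains.
F8 = 5: row 8 has {2,4,6,7,8,9}; col 6 has {2,3,4,8}; box has {1,2,6,7,8,9} → only 5 remains.
G9 = 7: row 9 has {1,2,3,4,5,6,8,9}; col 7 has {2,8,9}; box has {2,4,5,8,9} → only 7 remains.
F1 = 1: row 1 has {4,6,7,9}; col 6 has {2,3,4,5,8}; box has {3,4,6} → only 1 remains.
F6 = 6: row 6 has {1,2,7,9}; col 6 has {1,2,3,4,5,8}; box has {1,4} → only 6 remains.
H6 = 8: row 6 has {1,2,6,7,9}; col 8 has {2,3,4,5,7,9}; box has {2,3,7} → only 8 remains.
D8 = 3: row 8 has {2,4,5,6,7,8,9}; col 4 has {1,4,6,9}; box has {1,2,5,6,7,8,9} → only 3 remains.
J8 = 1: row 8 has {2,3,4,5,6,7,8,9}; col 9 has {4,7}; box has {2,4,5,7,8,9} → only 1 remains.
H4 = 1: row 4 has {2,3,4,5,6}; col 8 has {2,3,4,5,7,8,9}; box has {2,3,7,8} → only 1 remains.
J4 = 9: row 4 has {1,2,3,4,5,6}; col 9 has {1,4,7}; box has {1,2,3,7,8} → only 9 remains.
F5 = 9: row 5 has {1,3,4,7,8}; col 6 has {1,2,3,4,5,6,8}; box has {1,4,6} → only 9 remains.
D6 = 5: row 6 has {1,2,6,7,8,9}; col 4 has {1,3,4,6,9}; box has {1,4,6,9} → only 5 remains.
E6 = 3: row 6 has {1,2,5,6,7,8,9}; col 5 has {1,6,7}; box has {1,4,5,6,9} → only 3 remains.
G6 = 4: row 6 has {1,2,3,5,6,7,8,9}; col 7 has {2,7,8,9}; box has {1,2,3,7,8,9} → only 4 remains.
E7 = 4: row 7 has {1,2,5,7,8,9}; col 5 has {1,3,6,7}; box has {1,2,3,5,6,7,8,9} → only 4 remains.
F3 = 7: row 3 has {2,3,4,8}; col 6 has {1,2,3,4,5,6,8,9}; box has {1,3,4,6} → only 7 remains.
H3 = 6: row 3 has {2,3,4,7,8}; col 8 has {1,2,3,4,5,7,8,9}; box has {4,7,9} → only 6 remains.
J3 = 5: row 3 has {2,3,4,6,7,8}; col 9 has {1,4,7,9}; box has {4,6,7,9} → only 5 remains.
E4 = 8: row 4 has {1,2,3,4,5,6,9}; col 5 has {1,3,4,6,7}; box has {1,3,4,5,6,9} → only 8 remains.
D5 = 2: row 5 has {1,3,4,7,8,9}; col 4 has {1,3,4,5,6,9}; box has {1,3,4,5,6,8,9} → only 2 remains.
J5 = 6: row 5 has {1,2,3,4,7,8,9}; col 9 has {1,4,5,7,9}; box has {1,2,3,4,7,8,9} → only 6 remains.
J7 = 3: row 7 has {1,2,4,5,7,8,9}; col 9 has {1,4,5,6,7,9}; box has {1,2,4,5,7,8,9} → only 3 remains.

3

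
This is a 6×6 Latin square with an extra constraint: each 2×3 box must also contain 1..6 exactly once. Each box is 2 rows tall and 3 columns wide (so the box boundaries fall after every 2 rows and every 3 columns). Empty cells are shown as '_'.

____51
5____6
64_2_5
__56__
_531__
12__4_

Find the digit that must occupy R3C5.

3

R3C3 = 1 (sole candidate).
R3C5 = 3: row 3 has {1,2,4,5,6}; col 5 has {4,5}; box has {2,5,6} → only 3 remains.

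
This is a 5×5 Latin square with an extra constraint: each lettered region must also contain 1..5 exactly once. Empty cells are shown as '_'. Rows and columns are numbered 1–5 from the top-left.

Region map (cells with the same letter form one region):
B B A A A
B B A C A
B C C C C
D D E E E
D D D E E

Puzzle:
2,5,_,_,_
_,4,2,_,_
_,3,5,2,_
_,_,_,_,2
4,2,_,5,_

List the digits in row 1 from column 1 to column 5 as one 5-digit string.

25143

R2C4 = 1 (sole candidate).
R3C1 = 1 (sole candidate).
R3C5 = 4 (sole candidate).
R4C2 = 1 (sole candidate).
R5C3 = 3 (sole candidate).
R5C5 = 1 (sole candidate).
R1C5 = 3: row 1 has {2,5}; col 5 has {1,2,4}; region has {2} → only 3 remains.
R2C1 = 3 (sole candidate).
R2C5 = 5 (sole candidate).
R4C1 = 5 (sole candidate).
R4C3 = 4 (sole candidate).
R4C4 = 3 (sole candidate).
R1C3 = 1: row 1 has {2,3,5}; col 3 has {2,3,4,5}; region has {2,3,5} → only 1 remains.
R1C4 = 4: row 1 has {1,2,3,5}; col 4 has {1,2,3,5}; region has {1,2,3,5} → only 4 remains.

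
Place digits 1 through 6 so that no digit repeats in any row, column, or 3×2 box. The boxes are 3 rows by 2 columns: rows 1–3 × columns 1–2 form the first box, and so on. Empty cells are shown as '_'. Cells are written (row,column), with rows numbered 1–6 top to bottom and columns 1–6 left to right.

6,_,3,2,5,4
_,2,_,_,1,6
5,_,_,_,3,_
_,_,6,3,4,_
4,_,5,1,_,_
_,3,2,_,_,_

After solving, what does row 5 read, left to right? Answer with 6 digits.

(1,2) = 1: row 1 has {2,3,4,5,6}; col 2 has {2,3}; box has {2,5,6} → only 1 remains.
(2,1) = 3: row 2 has {1,2,6}; col 1 has {4,5,6}; box has {1,2,5,6} → only 3 remains.
(2,3) = 4: row 2 has {1,2,3,6}; col 3 has {2,3,5,6}; box has {2,3} → only 4 remains.
(2,4) = 5: row 2 has {1,2,3,4,6}; col 4 has {1,2,3}; box has {2,3,4} → only 5 remains.
(3,2) = 4: row 3 has {3,5}; col 2 has {1,2,3}; box has {1,2,3,5,6} → only 4 remains.
(3,3) = 1: row 3 has {3,4,5}; col 3 has {2,3,4,5,6}; box has {2,3,4,5} → only 1 remains.
(3,4) = 6: row 3 has {1,3,4,5}; col 4 has {1,2,3,5}; box has {1,2,3,4,5} → only 6 remains.
(3,6) = 2: row 3 has {1,3,4,5,6}; col 6 has {4,6}; box has {1,3,4,5,6} → only 2 remains.
(4,2) = 5: row 4 has {3,4,6}; col 2 has {1,2,3,4}; box has {3,4} → only 5 remains.
(4,6) = 1: row 4 has {3,4,5,6}; col 6 has {2,4,6}; box has {4} → only 1 remains.
(5,2) = 6: row 5 has {1,4,5}; col 2 has {1,2,3,4,5}; box has {3,4,5} → only 6 remains.
(5,5) = 2: row 5 has {1,4,5,6}; col 5 has {1,3,4,5}; box has {1,4} → only 2 remains.
(5,6) = 3: row 5 has {1,2,4,5,6}; col 6 has {1,2,4,6}; box has {1,2,4} → only 3 remains.

465123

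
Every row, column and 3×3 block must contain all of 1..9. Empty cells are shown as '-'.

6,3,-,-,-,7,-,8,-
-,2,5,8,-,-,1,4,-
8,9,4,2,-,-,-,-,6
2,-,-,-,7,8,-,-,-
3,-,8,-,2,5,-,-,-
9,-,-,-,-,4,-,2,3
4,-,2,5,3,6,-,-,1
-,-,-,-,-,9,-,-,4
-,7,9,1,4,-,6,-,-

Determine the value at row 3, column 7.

row 1, column 3 = 1 (sole candidate).
row 2, column 1 = 7 (sole candidate).
row 2, column 6 = 3 (sole candidate).
row 2, column 9 = 9 (sole candidate).
row 3, column 6 = 1 (sole candidate).
row 4, column 3 = 6 (sole candidate).
row 4, column 9 = 5 (sole candidate).
row 5, column 9 = 7 (sole candidate).
row 6, column 3 = 7 (sole candidate).
row 6, column 4 = 6 (sole candidate).
row 6, column 5 = 1 (sole candidate).
row 6, column 7 = 8 (sole candidate).
row 7, column 2 = 8 (sole candidate).
row 8, column 3 = 3 (sole candidate).
row 8, column 4 = 7 (sole candidate).
row 8, column 5 = 8 (sole candidate).
row 8, column 8 = 5 (sole candidate).
row 9, column 1 = 5 (sole candidate).
row 9, column 6 = 2 (sole candidate).
row 9, column 8 = 3 (sole candidate).
row 9, column 9 = 8 (sole candidate).
row 1, column 9 = 2 (sole candidate).
row 2, column 5 = 6 (sole candidate).
row 3, column 5 = 5 (sole candidate).
row 3, column 8 = 7 (sole candidate).
row 5, column 4 = 9 (sole candidate).
row 5, column 7 = 4 (sole candidate).
row 6, column 2 = 5 (sole candidate).
row 7, column 8 = 9 (sole candidate).
row 8, column 1 = 1 (sole candidate).
row 8, column 2 = 6 (sole candidate).
row 8, column 7 = 2 (sole candidate).
row 1, column 4 = 4 (sole candidate).
row 1, column 5 = 9 (sole candidate).
row 1, column 7 = 5 (sole candidate).
row 3, column 7 = 3: row 3 has {1,2,4,5,6,7,8,9}; col 7 has {1,2,4,5,6,8}; box has {1,2,4,5,6,7,8,9} → only 3 remains.

3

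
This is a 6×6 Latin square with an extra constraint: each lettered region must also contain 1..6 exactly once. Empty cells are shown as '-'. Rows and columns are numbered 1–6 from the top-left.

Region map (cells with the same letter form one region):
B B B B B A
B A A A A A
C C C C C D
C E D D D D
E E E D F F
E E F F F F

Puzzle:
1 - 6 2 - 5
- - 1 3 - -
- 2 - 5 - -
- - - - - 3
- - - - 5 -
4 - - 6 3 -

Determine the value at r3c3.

r1c5 = 4 (sole candidate).
r2c1 = 5 (sole candidate).
r4c1 = 6 (sole candidate).
r6c3 = 2 (sole candidate).
r6c6 = 1 (sole candidate).
r1c2 = 3 (sole candidate).
r3c1 = 3 (sole candidate).
r3c3 = 4: row 3 has {2,3,5}; col 3 has {1,2,6}; region has {2,3,5,6} → only 4 remains.

4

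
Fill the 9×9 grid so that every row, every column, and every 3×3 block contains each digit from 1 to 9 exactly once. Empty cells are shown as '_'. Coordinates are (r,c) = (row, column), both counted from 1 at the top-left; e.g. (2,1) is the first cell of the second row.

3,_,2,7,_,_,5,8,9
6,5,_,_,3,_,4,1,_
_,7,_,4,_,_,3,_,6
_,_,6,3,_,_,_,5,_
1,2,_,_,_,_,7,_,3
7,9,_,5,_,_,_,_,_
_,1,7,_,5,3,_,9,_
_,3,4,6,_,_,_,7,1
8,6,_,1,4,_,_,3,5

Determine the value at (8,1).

5

(1,2) = 4: row 1 has {2,3,5,7,8,9}; col 2 has {1,2,3,5,6,7,9}; box has {2,3,5,6,7} → only 4 remains.
(3,1) = 9: row 3 has {3,4,6,7}; col 1 has {1,3,6,7,8}; box has {2,3,4,5,6,7} → only 9 remains.
(3,8) = 2: row 3 has {3,4,6,7,9}; col 8 has {1,3,5,7,8,9}; box has {1,3,4,5,6,8,9} → only 2 remains.
(4,1) = 4: row 4 has {3,5,6}; col 1 has {1,3,6,7,8,9}; box has {1,2,6,7,9} → only 4 remains.
(4,2) = 8: row 4 has {3,4,5,6}; col 2 has {1,2,3,4,5,6,7,9}; box has {1,2,4,6,7,9} → only 8 remains.
(4,9) = 2: row 4 has {3,4,5,6,8}; col 9 has {1,3,5,6,9}; box has {3,5,7} → only 2 remains.
(5,3) = 5: row 5 has {1,2,3,7}; col 3 has {2,4,6,7}; box has {1,2,4,6,7,8,9} → only 5 remains.
(6,3) = 3: row 6 has {5,7,9}; col 3 has {2,4,5,6,7}; box has {1,2,4,5,6,7,8,9} → only 3 remains.
(7,1) = 2: row 7 has {1,3,5,7,9}; col 1 has {1,3,4,6,7,8,9}; box has {1,3,4,6,7,8} → only 2 remains.
(7,4) = 8: row 7 has {1,2,3,5,7,9}; col 4 has {1,3,4,5,6,7}; box has {1,3,4,5,6} → only 8 remains.
(7,7) = 6: row 7 has {1,2,3,5,7,8,9}; col 7 has {3,4,5,7}; box has {1,3,5,7,9} → only 6 remains.
(7,9) = 4: row 7 has {1,2,3,5,6,7,8,9}; col 9 has {1,2,3,5,6,9}; box has {1,3,5,6,7,9} → only 4 remains.
(8,1) = 5: row 8 has {1,3,4,6,7}; col 1 has {1,2,3,4,6,7,8,9}; box has {1,2,3,4,6,7,8} → only 5 remains.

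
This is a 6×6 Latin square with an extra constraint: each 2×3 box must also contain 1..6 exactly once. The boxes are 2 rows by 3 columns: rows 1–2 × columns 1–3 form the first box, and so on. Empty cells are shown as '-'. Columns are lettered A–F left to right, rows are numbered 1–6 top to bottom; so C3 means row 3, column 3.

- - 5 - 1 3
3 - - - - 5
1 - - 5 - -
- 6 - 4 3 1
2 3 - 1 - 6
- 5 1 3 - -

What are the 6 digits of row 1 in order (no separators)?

F3 = 2: row 3 has {1,5}; col 6 has {1,3,5,6}; box has {1,3,4,5} → only 2 remains.
A4 = 5: row 4 has {1,3,4,6}; col 1 has {1,2,3}; box has {1,6} → only 5 remains.
C4 = 2: row 4 has {1,3,4,5,6}; col 3 has {1,5}; box has {1,5,6} → only 2 remains.
C5 = 4: row 5 has {1,2,3,6}; col 3 has {1,2,5}; box has {1,2,3,5} → only 4 remains.
E5 = 5: row 5 has {1,2,3,4,6}; col 5 has {1,3}; box has {1,3,6} → only 5 remains.
A6 = 6: row 6 has {1,3,5}; col 1 has {1,2,3,5}; box has {1,2,3,4,5} → only 6 remains.
F6 = 4: row 6 has {1,3,5,6}; col 6 has {1,2,3,5,6}; box has {1,3,5,6} → only 4 remains.
A1 = 4: row 1 has {1,3,5}; col 1 has {1,2,3,5,6}; box has {3,5} → only 4 remains.
B1 = 2: row 1 has {1,3,4,5}; col 2 has {3,5,6}; box has {3,4,5} → only 2 remains.
D1 = 6: row 1 has {1,2,3,4,5}; col 4 has {1,3,4,5}; box has {1,3,5} → only 6 remains.

425613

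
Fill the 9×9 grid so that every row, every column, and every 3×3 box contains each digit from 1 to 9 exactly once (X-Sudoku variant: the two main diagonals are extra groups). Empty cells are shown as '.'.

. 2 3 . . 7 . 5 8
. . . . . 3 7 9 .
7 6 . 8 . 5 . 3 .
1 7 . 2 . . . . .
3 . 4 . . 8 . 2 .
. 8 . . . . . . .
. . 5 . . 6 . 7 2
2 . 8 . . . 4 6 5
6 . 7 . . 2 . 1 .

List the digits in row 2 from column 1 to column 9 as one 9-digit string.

851423796

row 2, column 3 = 1: row 2 has {3,7,9}; col 3 has {3,4,5,7,8}; box has {2,3,6,7} → only 1 remains.
row 3, column 3 = 9: row 3 has {3,5,6,7,8}; col 3 has {1,3,4,5,7,8}; box has {1,2,3,6,7}; main diagonal has {2,6} → only 9 remains.
row 4, column 3 = 6: row 4 has {1,2,7}; col 3 has {1,3,4,5,7,8,9}; box has {1,3,4,7,8} → only 6 remains.
row 4, column 6 = 4: row 4 has {1,2,6,7}; col 6 has {2,3,5,6,7,8}; box has {2,8}; anti-diagonal has {5,6,8,9} → only 4 remains.
row 4, column 8 = 8: row 4 has {1,2,4,6,7}; col 8 has {1,2,3,5,6,7,9}; box has {2} → only 8 remains.
row 6, column 3 = 2: row 6 has {8}; col 3 has {1,3,4,5,6,7,8,9}; box has {1,3,4,6,7,8} → only 2 remains.
row 6, column 6 = 1: row 6 has {2,8}; col 6 has {2,3,4,5,6,7,8}; box has {2,4,8}; main diagonal has {2,6,9} → only 1 remains.
row 6, column 8 = 4: row 6 has {1,2,8}; col 8 has {1,2,3,5,6,7,8,9}; box has {2,8} → only 4 remains.
row 8, column 6 = 9: row 8 has {2,4,5,6,8}; col 6 has {1,2,3,4,5,6,7,8}; box has {2,6} → only 9 remains.
row 9, column 9 = 3: row 9 has {1,2,6,7}; col 9 has {2,5,8}; box has {1,2,4,5,6,7}; main diagonal has {1,2,6,9} → only 3 remains.
row 1, column 1 = 4: row 1 has {2,3,5,7,8}; col 1 has {1,2,3,6,7}; box has {1,2,3,6,7,9}; main diagonal has {1,2,3,6,9} → only 4 remains.
row 2, column 2 = 5: row 2 has {1,3,7,9}; col 2 has {2,6,7,8}; box has {1,2,3,4,6,7,9}; main diagonal has {1,2,3,4,6,9} → only 5 remains.
row 4, column 9 = 9: row 4 has {1,2,4,6,7,8}; col 9 has {2,3,5,8}; box has {2,4,8} → only 9 remains.
row 5, column 2 = 9: row 5 has {2,3,4,8}; col 2 has {2,5,6,7,8}; box has {1,2,3,4,6,7,8} → only 9 remains.
row 5, column 5 = 7: row 5 has {2,3,4,8,9}; col 5 has {}; box has {1,2,4,8}; main diagonal has {1,2,3,4,5,6,9}; anti-diagonal has {4,5,6,8,9} → only 7 remains.
row 6, column 1 = 5: row 6 has {1,2,4,8}; col 1 has {1,2,3,4,6,7}; box has {1,2,3,4,6,7,8,9} → only 5 remains.
row 6, column 4 = 3: row 6 has {1,2,4,5,8}; col 4 has {2,8}; box has {1,2,4,7,8}; anti-diagonal has {4,5,6,7,8,9} → only 3 remains.
row 6, column 7 = 6: row 6 has {1,2,3,4,5,8}; col 7 has {4,7}; box has {2,4,8,9} → only 6 remains.
row 6, column 9 = 7: row 6 has {1,2,3,4,5,6,8}; col 9 has {2,3,5,8,9}; box has {2,4,6,8,9} → only 7 remains.
row 7, column 1 = 9: row 7 has {2,5,6,7}; col 1 has {1,2,3,4,5,6,7}; box has {2,5,6,7,8} → only 9 remains.
row 7, column 7 = 8: row 7 has {2,5,6,7,9}; col 7 has {4,6,7}; box has {1,2,3,4,5,6,7}; main diagonal has {1,2,3,4,5,6,7,9} → only 8 remains.
row 8, column 2 = 1: row 8 has {2,4,5,6,8,9}; col 2 has {2,5,6,7,8,9}; box has {2,5,6,7,8,9}; anti-diagonal has {3,4,5,6,7,8,9} → only 1 remains.
row 8, column 4 = 7: row 8 has {1,2,4,5,6,8,9}; col 4 has {2,3,8}; box has {2,6,9} → only 7 remains.
row 8, column 5 = 3: row 8 has {1,2,4,5,6,7,8,9}; col 5 has {7}; box has {2,6,7,9} → only 3 remains.
row 9, column 2 = 4: row 9 has {1,2,3,6,7}; col 2 has {1,2,5,6,7,8,9}; box has {1,2,5,6,7,8,9} → only 4 remains.
row 9, column 4 = 5: row 9 has {1,2,3,4,6,7}; col 4 has {2,3,7,8}; box has {2,3,6,7,9} → only 5 remains.
row 9, column 5 = 8: row 9 has {1,2,3,4,5,6,7}; col 5 has {3,7}; box has {2,3,5,6,7,9} → only 8 remains.
row 9, column 7 = 9: row 9 has {1,2,3,4,5,6,7,8}; col 7 has {4,6,7,8}; box has {1,2,3,4,5,6,7,8} → only 9 remains.
row 1, column 7 = 1: row 1 has {2,3,4,5,7,8}; col 7 has {4,6,7,8,9}; box has {3,5,7,8,9} → only 1 remains.
row 2, column 1 = 8: row 2 has {1,3,5,7,9}; col 1 has {1,2,3,4,5,6,7,9}; box has {1,2,3,4,5,6,7,9} → only 8 remains.
row 3, column 7 = 2: row 3 has {3,5,6,7,8,9}; col 7 has {1,4,6,7,8,9}; box has {1,3,5,7,8,9}; anti-diagonal has {1,3,4,5,6,7,8,9} → only 2 remains.
row 3, column 9 = 4: row 3 has {2,3,5,6,7,8,9}; col 9 has {2,3,5,7,8,9}; box has {1,2,3,5,7,8,9} → only 4 remains.
row 4, column 5 = 5: row 4 has {1,2,4,6,7,8,9}; col 5 has {3,7,8}; box has {1,2,3,4,7,8} → only 5 remains.
row 4, column 7 = 3: row 4 has {1,2,4,5,6,7,8,9}; col 7 has {1,2,4,6,7,8,9}; box has {2,4,6,7,8,9} → only 3 remains.
row 5, column 4 = 6: row 5 has {2,3,4,7,8,9}; col 4 has {2,3,5,7,8}; box has {1,2,3,4,5,7,8} → only 6 remains.
row 5, column 7 = 5: row 5 has {2,3,4,6,7,8,9}; col 7 has {1,2,3,4,6,7,8,9}; box has {2,3,4,6,7,8,9} → only 5 remains.
row 5, column 9 = 1: row 5 has {2,3,4,5,6,7,8,9}; col 9 has {2,3,4,5,7,8,9}; box has {2,3,4,5,6,7,8,9} → only 1 remains.
row 6, column 5 = 9: row 6 has {1,2,3,4,5,6,7,8}; col 5 has {3,5,7,8}; box has {1,2,3,4,5,6,7,8} → only 9 remains.
row 7, column 2 = 3: row 7 has {2,5,6,7,8,9}; col 2 has {1,2,4,5,6,7,8,9}; box has {1,2,4,5,6,7,8,9} → only 3 remains.
row 1, column 4 = 9: row 1 has {1,2,3,4,5,7,8}; col 4 has {2,3,5,6,7,8}; box has {3,5,7,8} → only 9 remains.
row 1, column 5 = 6: row 1 has {1,2,3,4,5,7,8,9}; col 5 has {3,5,7,8,9}; box has {3,5,7,8,9} → only 6 remains.
row 2, column 4 = 4: row 2 has {1,3,5,7,8,9}; col 4 has {2,3,5,6,7,8,9}; box has {3,5,6,7,8,9} → only 4 remains.
row 2, column 5 = 2: row 2 has {1,3,4,5,7,8,9}; col 5 has {3,5,6,7,8,9}; box has {3,4,5,6,7,8,9} → only 2 remains.
row 2, column 9 = 6: row 2 has {1,2,3,4,5,7,8,9}; col 9 has {1,2,3,4,5,7,8,9}; box has {1,2,3,4,5,7,8,9} → only 6 remains.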